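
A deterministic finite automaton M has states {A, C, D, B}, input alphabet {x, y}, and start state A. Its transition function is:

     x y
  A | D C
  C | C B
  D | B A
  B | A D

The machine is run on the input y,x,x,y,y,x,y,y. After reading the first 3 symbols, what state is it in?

A → C → C → C
After 3 symbols: C.

C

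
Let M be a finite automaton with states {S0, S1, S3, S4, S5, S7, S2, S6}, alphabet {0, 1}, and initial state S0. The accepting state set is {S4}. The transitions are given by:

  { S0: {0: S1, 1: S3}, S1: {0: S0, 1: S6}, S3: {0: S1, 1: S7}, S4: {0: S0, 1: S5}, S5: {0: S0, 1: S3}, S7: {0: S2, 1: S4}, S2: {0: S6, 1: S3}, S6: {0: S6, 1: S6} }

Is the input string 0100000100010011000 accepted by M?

Trace: S0 -0-> S1 -1-> S6 -0-> S6 -0-> S6 -0-> S6 -0-> S6 -0-> S6 -1-> S6 -0-> S6 -0-> S6 -0-> S6 -1-> S6 -0-> S6 -0-> S6 -1-> S6 -1-> S6 -0-> S6 -0-> S6 -0-> S6
End state S6 is not accepting.

No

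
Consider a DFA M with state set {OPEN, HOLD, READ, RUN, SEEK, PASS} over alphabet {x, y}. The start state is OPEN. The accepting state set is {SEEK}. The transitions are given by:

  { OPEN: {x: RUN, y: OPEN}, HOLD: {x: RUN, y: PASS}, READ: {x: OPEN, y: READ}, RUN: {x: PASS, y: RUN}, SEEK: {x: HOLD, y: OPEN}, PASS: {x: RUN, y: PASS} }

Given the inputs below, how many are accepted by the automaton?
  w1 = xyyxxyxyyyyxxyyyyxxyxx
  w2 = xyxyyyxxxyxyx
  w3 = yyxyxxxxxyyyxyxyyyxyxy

w1: Trace: OPEN -x-> RUN -y-> RUN -y-> RUN -x-> PASS -x-> RUN -y-> RUN -x-> PASS -y-> PASS -y-> PASS -y-> PASS -y-> PASS -x-> RUN -x-> PASS -y-> PASS -y-> PASS -y-> PASS -y-> PASS -x-> RUN -x-> PASS -y-> PASS -x-> RUN -x-> PASS  → end PASS, rejected
w2: Trace: OPEN -x-> RUN -y-> RUN -x-> PASS -y-> PASS -y-> PASS -y-> PASS -x-> RUN -x-> PASS -x-> RUN -y-> RUN -x-> PASS -y-> PASS -x-> RUN  → end RUN, rejected
w3: Trace: OPEN -y-> OPEN -y-> OPEN -x-> RUN -y-> RUN -x-> PASS -x-> RUN -x-> PASS -x-> RUN -x-> PASS -y-> PASS -y-> PASS -y-> PASS -x-> RUN -y-> RUN -x-> PASS -y-> PASS -y-> PASS -y-> PASS -x-> RUN -y-> RUN -x-> PASS -y-> PASS  → end PASS, rejected

0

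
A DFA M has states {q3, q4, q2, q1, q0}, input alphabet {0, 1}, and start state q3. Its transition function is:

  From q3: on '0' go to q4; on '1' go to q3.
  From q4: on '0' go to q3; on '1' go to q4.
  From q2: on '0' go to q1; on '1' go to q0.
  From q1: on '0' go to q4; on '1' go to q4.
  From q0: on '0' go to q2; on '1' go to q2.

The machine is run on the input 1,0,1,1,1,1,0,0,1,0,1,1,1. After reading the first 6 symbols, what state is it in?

q4

start at q3
read '1': q3 → q3
read '0': q3 → q4
read '1': q4 → q4
read '1': q4 → q4
read '1': q4 → q4
read '1': q4 → q4
After 6 symbols: q4.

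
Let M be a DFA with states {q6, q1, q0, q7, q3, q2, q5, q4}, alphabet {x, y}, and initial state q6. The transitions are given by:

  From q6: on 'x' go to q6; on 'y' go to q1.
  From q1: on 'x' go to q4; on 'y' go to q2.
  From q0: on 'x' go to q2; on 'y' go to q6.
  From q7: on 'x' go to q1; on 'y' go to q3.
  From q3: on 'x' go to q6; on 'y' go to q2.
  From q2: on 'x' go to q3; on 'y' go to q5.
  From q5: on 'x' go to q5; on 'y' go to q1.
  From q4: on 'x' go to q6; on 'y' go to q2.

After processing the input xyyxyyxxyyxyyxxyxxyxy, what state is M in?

q2

Trace: q6 -x-> q6 -y-> q1 -y-> q2 -x-> q3 -y-> q2 -y-> q5 -x-> q5 -x-> q5 -y-> q1 -y-> q2 -x-> q3 -y-> q2 -y-> q5 -x-> q5 -x-> q5 -y-> q1 -x-> q4 -x-> q6 -y-> q1 -x-> q4 -y-> q2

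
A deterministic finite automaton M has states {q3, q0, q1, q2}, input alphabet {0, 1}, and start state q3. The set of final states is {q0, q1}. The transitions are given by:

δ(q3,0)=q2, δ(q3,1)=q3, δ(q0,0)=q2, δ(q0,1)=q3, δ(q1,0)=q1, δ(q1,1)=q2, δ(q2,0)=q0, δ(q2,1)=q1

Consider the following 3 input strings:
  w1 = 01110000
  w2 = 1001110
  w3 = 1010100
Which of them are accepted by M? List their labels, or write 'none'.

w1:
  start at q3
  read '0': q3 → q2
  read '1': q2 → q1
  read '1': q1 → q2
  read '1': q2 → q1
  read '0': q1 → q1
  read '0': q1 → q1
  read '0': q1 → q1
  read '0': q1 → q1
  end q1, accepted
w2:
  start at q3
  read '1': q3 → q3
  read '0': q3 → q2
  read '0': q2 → q0
  read '1': q0 → q3
  read '1': q3 → q3
  read '1': q3 → q3
  read '0': q3 → q2
  end q2, rejected
w3:
  start at q3
  read '1': q3 → q3
  read '0': q3 → q2
  read '1': q2 → q1
  read '0': q1 → q1
  read '1': q1 → q2
  read '0': q2 → q0
  read '0': q0 → q2
  end q2, rejected

w1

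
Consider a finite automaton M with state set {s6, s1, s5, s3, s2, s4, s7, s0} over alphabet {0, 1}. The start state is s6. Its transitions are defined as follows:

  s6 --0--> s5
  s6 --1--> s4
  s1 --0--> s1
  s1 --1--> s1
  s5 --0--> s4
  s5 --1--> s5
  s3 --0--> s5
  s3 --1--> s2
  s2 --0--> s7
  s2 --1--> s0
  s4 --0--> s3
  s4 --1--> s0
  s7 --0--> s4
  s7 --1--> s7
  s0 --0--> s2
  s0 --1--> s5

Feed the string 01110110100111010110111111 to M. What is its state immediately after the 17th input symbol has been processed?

start at s6
read '0': s6 → s5
read '1': s5 → s5
read '1': s5 → s5
read '1': s5 → s5
read '0': s5 → s4
read '1': s4 → s0
read '1': s0 → s5
read '0': s5 → s4
read '1': s4 → s0
read '0': s0 → s2
read '0': s2 → s7
read '1': s7 → s7
read '1': s7 → s7
read '1': s7 → s7
read '0': s7 → s4
read '1': s4 → s0
read '0': s0 → s2
After 17 symbols: s2.

s2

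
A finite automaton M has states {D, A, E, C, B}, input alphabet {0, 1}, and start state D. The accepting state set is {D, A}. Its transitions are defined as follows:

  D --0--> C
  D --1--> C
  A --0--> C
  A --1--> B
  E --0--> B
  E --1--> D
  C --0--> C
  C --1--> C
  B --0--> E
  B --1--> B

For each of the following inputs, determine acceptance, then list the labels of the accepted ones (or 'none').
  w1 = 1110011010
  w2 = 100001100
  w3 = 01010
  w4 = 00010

w1: D → C → C → C → C → C → C → C → C → C → C  → end C, rejected
w2: D → C → C → C → C → C → C → C → C → C  → end C, rejected
w3: D → C → C → C → C → C  → end C, rejected
w4: D → C → C → C → C → C  → end C, rejected

none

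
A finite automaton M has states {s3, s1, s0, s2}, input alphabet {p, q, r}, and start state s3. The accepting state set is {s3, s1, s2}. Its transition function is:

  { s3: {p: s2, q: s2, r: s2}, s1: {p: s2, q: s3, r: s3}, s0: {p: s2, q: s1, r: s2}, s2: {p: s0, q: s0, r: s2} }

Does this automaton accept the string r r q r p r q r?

Yes

Trace: s3 -r-> s2 -r-> s2 -q-> s0 -r-> s2 -p-> s0 -r-> s2 -q-> s0 -r-> s2
End state s2 is accepting.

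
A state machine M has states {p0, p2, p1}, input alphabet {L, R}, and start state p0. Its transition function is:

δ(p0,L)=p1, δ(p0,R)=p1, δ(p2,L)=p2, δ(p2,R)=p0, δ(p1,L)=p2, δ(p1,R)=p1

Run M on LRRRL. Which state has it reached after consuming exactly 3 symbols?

Trace: p0 -L-> p1 -R-> p1 -R-> p1
After 3 symbols: p1.

p1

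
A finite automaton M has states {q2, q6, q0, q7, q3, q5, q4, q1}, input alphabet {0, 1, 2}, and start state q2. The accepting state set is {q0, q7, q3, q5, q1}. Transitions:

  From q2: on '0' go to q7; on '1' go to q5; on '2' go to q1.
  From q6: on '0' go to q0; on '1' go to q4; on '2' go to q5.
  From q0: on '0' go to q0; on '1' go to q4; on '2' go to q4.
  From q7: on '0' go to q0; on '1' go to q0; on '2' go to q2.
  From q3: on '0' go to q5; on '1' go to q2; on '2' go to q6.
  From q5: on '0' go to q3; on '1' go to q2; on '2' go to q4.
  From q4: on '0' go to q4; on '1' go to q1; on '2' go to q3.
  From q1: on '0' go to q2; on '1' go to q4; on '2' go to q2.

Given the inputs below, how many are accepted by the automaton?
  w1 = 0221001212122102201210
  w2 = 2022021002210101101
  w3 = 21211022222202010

w1:
  start at q2
  read '0': q2 → q7
  read '2': q7 → q2
  read '2': q2 → q1
  read '1': q1 → q4
  read '0': q4 → q4
  read '0': q4 → q4
  read '1': q4 → q1
  read '2': q1 → q2
  read '1': q2 → q5
  read '2': q5 → q4
  read '1': q4 → q1
  read '2': q1 → q2
  read '2': q2 → q1
  read '1': q1 → q4
  read '0': q4 → q4
  read '2': q4 → q3
  read '2': q3 → q6
  read '0': q6 → q0
  read '1': q0 → q4
  read '2': q4 → q3
  read '1': q3 → q2
  read '0': q2 → q7
  end q7, accepted
w2:
  start at q2
  read '2': q2 → q1
  read '0': q1 → q2
  read '2': q2 → q1
  read '2': q1 → q2
  read '0': q2 → q7
  read '2': q7 → q2
  read '1': q2 → q5
  read '0': q5 → q3
  read '0': q3 → q5
  read '2': q5 → q4
  read '2': q4 → q3
  read '1': q3 → q2
  read '0': q2 → q7
  read '1': q7 → q0
  read '0': q0 → q0
  read '1': q0 → q4
  read '1': q4 → q1
  read '0': q1 → q2
  read '1': q2 → q5
  end q5, accepted
w3:
  start at q2
  read '2': q2 → q1
  read '1': q1 → q4
  read '2': q4 → q3
  read '1': q3 → q2
  read '1': q2 → q5
  read '0': q5 → q3
  read '2': q3 → q6
  read '2': q6 → q5
  read '2': q5 → q4
  read '2': q4 → q3
  read '2': q3 → q6
  read '2': q6 → q5
  read '0': q5 → q3
  read '2': q3 → q6
  read '0': q6 → q0
  read '1': q0 → q4
  read '0': q4 → q4
  end q4, rejected

2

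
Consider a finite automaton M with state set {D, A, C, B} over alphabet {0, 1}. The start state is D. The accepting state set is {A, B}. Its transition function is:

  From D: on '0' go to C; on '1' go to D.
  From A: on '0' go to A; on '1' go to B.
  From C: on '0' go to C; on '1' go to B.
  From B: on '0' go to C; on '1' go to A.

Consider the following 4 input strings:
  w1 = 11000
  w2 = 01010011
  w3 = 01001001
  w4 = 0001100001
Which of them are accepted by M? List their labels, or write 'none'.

w1: Trace: D -1-> D -1-> D -0-> C -0-> C -0-> C  → end C, rejected
w2: Trace: D -0-> C -1-> B -0-> C -1-> B -0-> C -0-> C -1-> B -1-> A  → end A, accepted
w3: Trace: D -0-> C -1-> B -0-> C -0-> C -1-> B -0-> C -0-> C -1-> B  → end B, accepted
w4: Trace: D -0-> C -0-> C -0-> C -1-> B -1-> A -0-> A -0-> A -0-> A -0-> A -1-> B  → end B, accepted

w2, w3, w4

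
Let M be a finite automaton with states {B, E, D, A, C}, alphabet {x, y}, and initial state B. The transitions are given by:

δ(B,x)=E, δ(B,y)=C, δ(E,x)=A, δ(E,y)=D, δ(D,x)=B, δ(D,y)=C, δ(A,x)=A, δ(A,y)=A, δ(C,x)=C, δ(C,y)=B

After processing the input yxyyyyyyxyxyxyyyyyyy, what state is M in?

C

B → C → C → B → C → B → C → B → C → C → B → E → D → B → C → B → C → B → C → B → C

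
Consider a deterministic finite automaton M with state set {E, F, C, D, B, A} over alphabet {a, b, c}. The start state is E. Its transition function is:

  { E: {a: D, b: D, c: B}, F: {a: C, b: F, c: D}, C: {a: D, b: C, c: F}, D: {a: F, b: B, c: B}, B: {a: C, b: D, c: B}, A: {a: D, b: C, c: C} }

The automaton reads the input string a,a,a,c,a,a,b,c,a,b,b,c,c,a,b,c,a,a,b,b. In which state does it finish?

C

start at E
read 'a': E → D
read 'a': D → F
read 'a': F → C
read 'c': C → F
read 'a': F → C
read 'a': C → D
read 'b': D → B
read 'c': B → B
read 'a': B → C
read 'b': C → C
read 'b': C → C
read 'c': C → F
read 'c': F → D
read 'a': D → F
read 'b': F → F
read 'c': F → D
read 'a': D → F
read 'a': F → C
read 'b': C → C
read 'b': C → C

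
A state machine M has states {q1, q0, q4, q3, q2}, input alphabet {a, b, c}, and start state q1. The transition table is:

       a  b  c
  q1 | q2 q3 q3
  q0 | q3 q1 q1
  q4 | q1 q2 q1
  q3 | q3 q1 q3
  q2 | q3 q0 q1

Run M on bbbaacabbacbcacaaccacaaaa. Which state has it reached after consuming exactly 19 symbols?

q1 → q3 → q1 → q3 → q3 → q3 → q3 → q3 → q1 → q3 → q3 → q3 → q1 → q3 → q3 → q3 → q3 → q3 → q3 → q3
After 19 symbols: q3.

q3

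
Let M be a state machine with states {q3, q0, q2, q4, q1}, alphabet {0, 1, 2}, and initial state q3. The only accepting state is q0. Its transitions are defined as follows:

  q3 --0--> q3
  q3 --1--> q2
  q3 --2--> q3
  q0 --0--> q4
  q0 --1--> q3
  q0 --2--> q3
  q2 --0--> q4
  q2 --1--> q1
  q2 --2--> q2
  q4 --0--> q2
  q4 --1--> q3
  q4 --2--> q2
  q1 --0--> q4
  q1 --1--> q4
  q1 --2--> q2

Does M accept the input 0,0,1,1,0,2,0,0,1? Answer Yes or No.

Trace: q3 -0-> q3 -0-> q3 -1-> q2 -1-> q1 -0-> q4 -2-> q2 -0-> q4 -0-> q2 -1-> q1
End state q1 is not accepting.

No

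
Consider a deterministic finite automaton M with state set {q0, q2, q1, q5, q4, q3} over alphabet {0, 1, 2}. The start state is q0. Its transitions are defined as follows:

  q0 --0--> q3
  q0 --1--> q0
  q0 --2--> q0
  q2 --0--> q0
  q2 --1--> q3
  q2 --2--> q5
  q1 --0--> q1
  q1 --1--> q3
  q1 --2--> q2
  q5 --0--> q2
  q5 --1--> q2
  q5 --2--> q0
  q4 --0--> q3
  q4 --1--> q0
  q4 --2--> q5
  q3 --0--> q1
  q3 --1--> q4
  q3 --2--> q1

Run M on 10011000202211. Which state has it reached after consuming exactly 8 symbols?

start at q0
read '1': q0 → q0
read '0': q0 → q3
read '0': q3 → q1
read '1': q1 → q3
read '1': q3 → q4
read '0': q4 → q3
read '0': q3 → q1
read '0': q1 → q1
After 8 symbols: q1.

q1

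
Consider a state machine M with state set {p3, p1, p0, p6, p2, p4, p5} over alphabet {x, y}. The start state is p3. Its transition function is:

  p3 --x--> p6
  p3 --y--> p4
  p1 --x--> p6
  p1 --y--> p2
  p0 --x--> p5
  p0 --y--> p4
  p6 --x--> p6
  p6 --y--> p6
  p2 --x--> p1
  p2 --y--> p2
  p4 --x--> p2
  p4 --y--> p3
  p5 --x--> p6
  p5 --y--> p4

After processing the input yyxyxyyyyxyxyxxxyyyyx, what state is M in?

Trace: p3 -y-> p4 -y-> p3 -x-> p6 -y-> p6 -x-> p6 -y-> p6 -y-> p6 -y-> p6 -y-> p6 -x-> p6 -y-> p6 -x-> p6 -y-> p6 -x-> p6 -x-> p6 -x-> p6 -y-> p6 -y-> p6 -y-> p6 -y-> p6 -x-> p6

p6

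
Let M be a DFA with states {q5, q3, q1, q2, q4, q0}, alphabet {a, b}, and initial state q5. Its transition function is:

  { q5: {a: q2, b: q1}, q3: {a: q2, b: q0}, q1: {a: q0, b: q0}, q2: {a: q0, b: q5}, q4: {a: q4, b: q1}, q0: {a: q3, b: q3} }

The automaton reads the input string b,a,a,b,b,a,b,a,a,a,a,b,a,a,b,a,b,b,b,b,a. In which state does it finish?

q2

Trace: q5 -b-> q1 -a-> q0 -a-> q3 -b-> q0 -b-> q3 -a-> q2 -b-> q5 -a-> q2 -a-> q0 -a-> q3 -a-> q2 -b-> q5 -a-> q2 -a-> q0 -b-> q3 -a-> q2 -b-> q5 -b-> q1 -b-> q0 -b-> q3 -a-> q2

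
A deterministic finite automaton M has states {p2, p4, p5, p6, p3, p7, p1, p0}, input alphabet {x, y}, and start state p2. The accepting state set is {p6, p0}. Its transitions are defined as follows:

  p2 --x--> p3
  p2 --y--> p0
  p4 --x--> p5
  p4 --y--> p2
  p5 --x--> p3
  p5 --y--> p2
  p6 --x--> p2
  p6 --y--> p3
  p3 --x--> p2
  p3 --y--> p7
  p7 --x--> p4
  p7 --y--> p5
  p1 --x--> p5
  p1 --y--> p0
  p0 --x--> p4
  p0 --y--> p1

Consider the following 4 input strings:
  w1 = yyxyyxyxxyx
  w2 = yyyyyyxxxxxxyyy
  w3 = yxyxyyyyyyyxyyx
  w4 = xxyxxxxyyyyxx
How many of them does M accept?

0

w1: p2 → p0 → p1 → p5 → p2 → p0 → p4 → p2 → p3 → p2 → p0 → p4  → end p4, rejected
w2: p2 → p0 → p1 → p0 → p1 → p0 → p1 → p5 → p3 → p2 → p3 → p2 → p3 → p7 → p5 → p2  → end p2, rejected
w3: p2 → p0 → p4 → p2 → p3 → p7 → p5 → p2 → p0 → p1 → p0 → p1 → p5 → p2 → p0 → p4  → end p4, rejected
w4: p2 → p3 → p2 → p0 → p4 → p5 → p3 → p2 → p0 → p1 → p0 → p1 → p5 → p3  → end p3, rejected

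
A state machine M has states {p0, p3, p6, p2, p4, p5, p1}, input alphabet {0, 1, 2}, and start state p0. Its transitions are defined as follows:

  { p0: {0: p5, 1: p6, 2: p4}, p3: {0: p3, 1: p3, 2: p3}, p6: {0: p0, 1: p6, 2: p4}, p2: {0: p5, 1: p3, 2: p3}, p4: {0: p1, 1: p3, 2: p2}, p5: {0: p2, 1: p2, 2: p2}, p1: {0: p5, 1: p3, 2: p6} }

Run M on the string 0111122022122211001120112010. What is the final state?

p3

start at p0
read '0': p0 → p5
read '1': p5 → p2
read '1': p2 → p3
read '1': p3 → p3
read '1': p3 → p3
read '2': p3 → p3
read '2': p3 → p3
read '0': p3 → p3
read '2': p3 → p3
read '2': p3 → p3
read '1': p3 → p3
read '2': p3 → p3
read '2': p3 → p3
read '2': p3 → p3
read '1': p3 → p3
read '1': p3 → p3
read '0': p3 → p3
read '0': p3 → p3
read '1': p3 → p3
read '1': p3 → p3
read '2': p3 → p3
read '0': p3 → p3
read '1': p3 → p3
read '1': p3 → p3
read '2': p3 → p3
read '0': p3 → p3
read '1': p3 → p3
read '0': p3 → p3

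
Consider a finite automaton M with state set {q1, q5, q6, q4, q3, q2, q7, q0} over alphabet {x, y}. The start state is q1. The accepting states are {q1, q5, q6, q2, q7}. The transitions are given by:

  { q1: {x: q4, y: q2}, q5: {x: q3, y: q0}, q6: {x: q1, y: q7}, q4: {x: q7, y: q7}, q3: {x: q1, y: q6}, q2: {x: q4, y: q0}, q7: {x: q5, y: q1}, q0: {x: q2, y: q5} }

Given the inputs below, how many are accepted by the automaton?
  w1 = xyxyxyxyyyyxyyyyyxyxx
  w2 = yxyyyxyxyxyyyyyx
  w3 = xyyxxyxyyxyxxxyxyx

2

w1: q1 → q4 → q7 → q5 → q0 → q2 → q0 → q2 → q0 → q5 → q0 → q5 → q3 → q6 → q7 → q1 → q2 → q0 → q2 → q0 → q2 → q4  → end q4, rejected
w2: q1 → q2 → q4 → q7 → q1 → q2 → q4 → q7 → q5 → q0 → q2 → q0 → q5 → q0 → q5 → q0 → q2  → end q2, accepted
w3: q1 → q4 → q7 → q1 → q4 → q7 → q1 → q4 → q7 → q1 → q4 → q7 → q5 → q3 → q1 → q2 → q4 → q7 → q5  → end q5, accepted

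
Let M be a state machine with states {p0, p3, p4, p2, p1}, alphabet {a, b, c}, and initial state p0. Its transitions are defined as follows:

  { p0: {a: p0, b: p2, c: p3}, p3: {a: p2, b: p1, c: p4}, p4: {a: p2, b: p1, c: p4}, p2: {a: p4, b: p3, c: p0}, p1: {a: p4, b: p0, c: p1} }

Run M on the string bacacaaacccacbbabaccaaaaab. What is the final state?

p3

Trace: p0 -b-> p2 -a-> p4 -c-> p4 -a-> p2 -c-> p0 -a-> p0 -a-> p0 -a-> p0 -c-> p3 -c-> p4 -c-> p4 -a-> p2 -c-> p0 -b-> p2 -b-> p3 -a-> p2 -b-> p3 -a-> p2 -c-> p0 -c-> p3 -a-> p2 -a-> p4 -a-> p2 -a-> p4 -a-> p2 -b-> p3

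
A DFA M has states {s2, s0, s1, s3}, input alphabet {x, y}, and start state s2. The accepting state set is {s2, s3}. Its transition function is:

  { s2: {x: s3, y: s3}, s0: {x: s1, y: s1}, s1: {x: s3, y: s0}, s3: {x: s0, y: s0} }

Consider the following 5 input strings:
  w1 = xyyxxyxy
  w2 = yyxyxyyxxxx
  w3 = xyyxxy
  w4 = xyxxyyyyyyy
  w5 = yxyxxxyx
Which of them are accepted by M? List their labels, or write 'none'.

w2

w1:
  start at s2
  read 'x': s2 → s3
  read 'y': s3 → s0
  read 'y': s0 → s1
  read 'x': s1 → s3
  read 'x': s3 → s0
  read 'y': s0 → s1
  read 'x': s1 → s3
  read 'y': s3 → s0
  end s0, rejected
w2:
  start at s2
  read 'y': s2 → s3
  read 'y': s3 → s0
  read 'x': s0 → s1
  read 'y': s1 → s0
  read 'x': s0 → s1
  read 'y': s1 → s0
  read 'y': s0 → s1
  read 'x': s1 → s3
  read 'x': s3 → s0
  read 'x': s0 → s1
  read 'x': s1 → s3
  end s3, accepted
w3:
  start at s2
  read 'x': s2 → s3
  read 'y': s3 → s0
  read 'y': s0 → s1
  read 'x': s1 → s3
  read 'x': s3 → s0
  read 'y': s0 → s1
  end s1, rejected
w4:
  start at s2
  read 'x': s2 → s3
  read 'y': s3 → s0
  read 'x': s0 → s1
  read 'x': s1 → s3
  read 'y': s3 → s0
  read 'y': s0 → s1
  read 'y': s1 → s0
  read 'y': s0 → s1
  read 'y': s1 → s0
  read 'y': s0 → s1
  read 'y': s1 → s0
  end s0, rejected
w5:
  start at s2
  read 'y': s2 → s3
  read 'x': s3 → s0
  read 'y': s0 → s1
  read 'x': s1 → s3
  read 'x': s3 → s0
  read 'x': s0 → s1
  read 'y': s1 → s0
  read 'x': s0 → s1
  end s1, rejected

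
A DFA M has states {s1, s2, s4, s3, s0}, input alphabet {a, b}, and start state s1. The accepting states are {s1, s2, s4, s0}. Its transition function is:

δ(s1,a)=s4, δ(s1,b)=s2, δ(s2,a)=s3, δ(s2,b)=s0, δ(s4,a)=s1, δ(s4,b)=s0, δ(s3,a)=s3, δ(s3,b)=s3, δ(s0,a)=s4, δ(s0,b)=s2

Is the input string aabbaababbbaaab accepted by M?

Trace: s1 -a-> s4 -a-> s1 -b-> s2 -b-> s0 -a-> s4 -a-> s1 -b-> s2 -a-> s3 -b-> s3 -b-> s3 -b-> s3 -a-> s3 -a-> s3 -a-> s3 -b-> s3
End state s3 is not accepting.

No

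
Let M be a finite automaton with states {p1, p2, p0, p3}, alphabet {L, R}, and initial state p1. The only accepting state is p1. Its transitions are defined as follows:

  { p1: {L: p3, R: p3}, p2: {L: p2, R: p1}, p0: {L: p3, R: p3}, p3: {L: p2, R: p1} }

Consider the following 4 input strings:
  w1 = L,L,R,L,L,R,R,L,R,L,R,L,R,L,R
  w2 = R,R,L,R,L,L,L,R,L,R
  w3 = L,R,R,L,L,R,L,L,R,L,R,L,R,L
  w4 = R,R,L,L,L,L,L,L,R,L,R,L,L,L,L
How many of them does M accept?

w1:
  start at p1
  read 'L': p1 → p3
  read 'L': p3 → p2
  read 'R': p2 → p1
  read 'L': p1 → p3
  read 'L': p3 → p2
  read 'R': p2 → p1
  read 'R': p1 → p3
  read 'L': p3 → p2
  read 'R': p2 → p1
  read 'L': p1 → p3
  read 'R': p3 → p1
  read 'L': p1 → p3
  read 'R': p3 → p1
  read 'L': p1 → p3
  read 'R': p3 → p1
  end p1, accepted
w2:
  start at p1
  read 'R': p1 → p3
  read 'R': p3 → p1
  read 'L': p1 → p3
  read 'R': p3 → p1
  read 'L': p1 → p3
  read 'L': p3 → p2
  read 'L': p2 → p2
  read 'R': p2 → p1
  read 'L': p1 → p3
  read 'R': p3 → p1
  end p1, accepted
w3:
  start at p1
  read 'L': p1 → p3
  read 'R': p3 → p1
  read 'R': p1 → p3
  read 'L': p3 → p2
  read 'L': p2 → p2
  read 'R': p2 → p1
  read 'L': p1 → p3
  read 'L': p3 → p2
  read 'R': p2 → p1
  read 'L': p1 → p3
  read 'R': p3 → p1
  read 'L': p1 → p3
  read 'R': p3 → p1
  read 'L': p1 → p3
  end p3, rejected
w4:
  start at p1
  read 'R': p1 → p3
  read 'R': p3 → p1
  read 'L': p1 → p3
  read 'L': p3 → p2
  read 'L': p2 → p2
  read 'L': p2 → p2
  read 'L': p2 → p2
  read 'L': p2 → p2
  read 'R': p2 → p1
  read 'L': p1 → p3
  read 'R': p3 → p1
  read 'L': p1 → p3
  read 'L': p3 → p2
  read 'L': p2 → p2
  read 'L': p2 → p2
  end p2, rejected

2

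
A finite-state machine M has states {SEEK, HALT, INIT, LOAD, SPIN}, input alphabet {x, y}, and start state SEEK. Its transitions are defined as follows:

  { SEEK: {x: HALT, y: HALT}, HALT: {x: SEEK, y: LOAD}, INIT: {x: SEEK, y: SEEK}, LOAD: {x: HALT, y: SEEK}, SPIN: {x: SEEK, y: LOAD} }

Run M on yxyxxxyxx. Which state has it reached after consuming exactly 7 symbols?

Trace: SEEK -y-> HALT -x-> SEEK -y-> HALT -x-> SEEK -x-> HALT -x-> SEEK -y-> HALT
After 7 symbols: HALT.

HALT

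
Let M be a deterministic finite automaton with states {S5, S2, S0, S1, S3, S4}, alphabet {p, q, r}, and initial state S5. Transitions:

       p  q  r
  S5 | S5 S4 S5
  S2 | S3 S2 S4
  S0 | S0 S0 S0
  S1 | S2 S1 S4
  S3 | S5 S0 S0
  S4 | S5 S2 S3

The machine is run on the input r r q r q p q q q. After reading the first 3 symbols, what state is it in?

Trace: S5 -r-> S5 -r-> S5 -q-> S4
After 3 symbols: S4.

S4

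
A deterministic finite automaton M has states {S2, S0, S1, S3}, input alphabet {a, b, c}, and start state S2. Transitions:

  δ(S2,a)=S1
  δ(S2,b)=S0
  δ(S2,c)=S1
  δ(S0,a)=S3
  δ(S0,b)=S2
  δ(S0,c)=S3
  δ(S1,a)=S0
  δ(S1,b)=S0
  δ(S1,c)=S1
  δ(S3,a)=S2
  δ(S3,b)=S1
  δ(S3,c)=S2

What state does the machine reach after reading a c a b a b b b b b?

S2 → S1 → S1 → S0 → S2 → S1 → S0 → S2 → S0 → S2 → S0

S0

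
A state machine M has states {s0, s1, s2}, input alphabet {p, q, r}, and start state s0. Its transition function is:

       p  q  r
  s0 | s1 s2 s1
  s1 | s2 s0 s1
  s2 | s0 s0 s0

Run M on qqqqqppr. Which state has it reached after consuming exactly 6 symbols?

s0

s0 → s2 → s0 → s2 → s0 → s2 → s0
After 6 symbols: s0.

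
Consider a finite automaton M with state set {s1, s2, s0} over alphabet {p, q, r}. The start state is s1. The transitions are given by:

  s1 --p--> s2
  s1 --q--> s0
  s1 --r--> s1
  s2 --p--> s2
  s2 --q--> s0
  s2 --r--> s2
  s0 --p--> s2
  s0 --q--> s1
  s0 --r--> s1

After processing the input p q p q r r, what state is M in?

Trace: s1 -p-> s2 -q-> s0 -p-> s2 -q-> s0 -r-> s1 -r-> s1

s1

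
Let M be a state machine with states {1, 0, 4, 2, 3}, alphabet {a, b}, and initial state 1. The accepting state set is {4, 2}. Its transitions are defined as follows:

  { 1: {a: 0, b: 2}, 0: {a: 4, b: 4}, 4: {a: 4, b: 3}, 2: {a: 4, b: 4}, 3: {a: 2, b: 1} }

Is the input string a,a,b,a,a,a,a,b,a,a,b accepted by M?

No

1 → 0 → 4 → 3 → 2 → 4 → 4 → 4 → 3 → 2 → 4 → 3
End state 3 is not accepting.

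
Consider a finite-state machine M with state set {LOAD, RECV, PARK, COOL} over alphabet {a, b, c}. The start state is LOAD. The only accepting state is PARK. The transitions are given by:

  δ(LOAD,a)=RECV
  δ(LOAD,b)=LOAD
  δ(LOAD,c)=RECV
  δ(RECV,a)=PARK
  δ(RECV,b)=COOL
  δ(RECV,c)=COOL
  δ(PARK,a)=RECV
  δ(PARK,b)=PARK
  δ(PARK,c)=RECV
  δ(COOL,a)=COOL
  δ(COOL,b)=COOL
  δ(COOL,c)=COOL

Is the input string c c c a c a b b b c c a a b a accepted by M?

No

LOAD → RECV → COOL → COOL → COOL → COOL → COOL → COOL → COOL → COOL → COOL → COOL → COOL → COOL → COOL → COOL
End state COOL is not accepting.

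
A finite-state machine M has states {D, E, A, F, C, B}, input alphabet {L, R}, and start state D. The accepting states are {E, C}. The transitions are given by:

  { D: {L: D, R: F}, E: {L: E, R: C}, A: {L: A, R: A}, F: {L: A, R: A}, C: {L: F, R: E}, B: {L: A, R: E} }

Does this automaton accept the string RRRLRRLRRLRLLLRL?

No

D → F → A → A → A → A → A → A → A → A → A → A → A → A → A → A → A
End state A is not accepting.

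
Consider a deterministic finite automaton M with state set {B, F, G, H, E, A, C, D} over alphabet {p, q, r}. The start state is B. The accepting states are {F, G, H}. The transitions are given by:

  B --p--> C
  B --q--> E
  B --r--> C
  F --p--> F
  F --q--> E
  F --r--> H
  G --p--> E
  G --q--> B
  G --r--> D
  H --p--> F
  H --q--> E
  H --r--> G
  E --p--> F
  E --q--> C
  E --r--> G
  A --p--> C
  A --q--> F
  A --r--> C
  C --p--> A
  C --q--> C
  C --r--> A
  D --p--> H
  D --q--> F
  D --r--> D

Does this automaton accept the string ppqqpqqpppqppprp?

Yes

Trace: B -p-> C -p-> A -q-> F -q-> E -p-> F -q-> E -q-> C -p-> A -p-> C -p-> A -q-> F -p-> F -p-> F -p-> F -r-> H -p-> F
End state F is accepting.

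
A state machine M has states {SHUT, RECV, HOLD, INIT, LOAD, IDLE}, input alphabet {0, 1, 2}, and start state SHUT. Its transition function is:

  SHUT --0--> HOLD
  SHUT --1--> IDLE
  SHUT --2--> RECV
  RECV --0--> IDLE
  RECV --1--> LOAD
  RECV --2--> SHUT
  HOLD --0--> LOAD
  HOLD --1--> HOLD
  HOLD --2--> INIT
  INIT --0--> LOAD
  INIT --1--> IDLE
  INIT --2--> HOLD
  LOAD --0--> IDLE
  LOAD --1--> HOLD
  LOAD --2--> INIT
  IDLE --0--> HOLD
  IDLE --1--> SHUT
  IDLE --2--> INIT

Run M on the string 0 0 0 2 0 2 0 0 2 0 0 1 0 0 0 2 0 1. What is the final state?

start at SHUT
read '0': SHUT → HOLD
read '0': HOLD → LOAD
read '0': LOAD → IDLE
read '2': IDLE → INIT
read '0': INIT → LOAD
read '2': LOAD → INIT
read '0': INIT → LOAD
read '0': LOAD → IDLE
read '2': IDLE → INIT
read '0': INIT → LOAD
read '0': LOAD → IDLE
read '1': IDLE → SHUT
read '0': SHUT → HOLD
read '0': HOLD → LOAD
read '0': LOAD → IDLE
read '2': IDLE → INIT
read '0': INIT → LOAD
read '1': LOAD → HOLD

HOLD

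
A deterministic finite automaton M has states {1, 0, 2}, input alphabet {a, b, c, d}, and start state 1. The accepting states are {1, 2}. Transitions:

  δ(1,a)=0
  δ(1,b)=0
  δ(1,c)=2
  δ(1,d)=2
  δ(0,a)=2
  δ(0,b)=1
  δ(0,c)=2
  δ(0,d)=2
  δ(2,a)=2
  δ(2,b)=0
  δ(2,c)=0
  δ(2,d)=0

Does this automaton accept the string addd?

Trace: 1 -a-> 0 -d-> 2 -d-> 0 -d-> 2
End state 2 is accepting.

Yes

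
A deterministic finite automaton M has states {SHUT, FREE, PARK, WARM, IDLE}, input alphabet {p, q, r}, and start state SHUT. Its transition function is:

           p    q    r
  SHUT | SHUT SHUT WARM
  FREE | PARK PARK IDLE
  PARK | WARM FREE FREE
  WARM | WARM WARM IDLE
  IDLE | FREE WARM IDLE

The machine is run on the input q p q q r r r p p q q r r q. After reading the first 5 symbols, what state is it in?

SHUT → SHUT → SHUT → SHUT → SHUT → WARM
After 5 symbols: WARM.

WARM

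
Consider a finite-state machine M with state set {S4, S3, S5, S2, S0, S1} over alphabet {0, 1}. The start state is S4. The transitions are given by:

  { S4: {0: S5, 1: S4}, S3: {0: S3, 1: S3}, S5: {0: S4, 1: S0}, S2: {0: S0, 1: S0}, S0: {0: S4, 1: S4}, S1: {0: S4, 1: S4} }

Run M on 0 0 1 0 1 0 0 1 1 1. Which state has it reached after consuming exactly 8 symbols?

S0

start at S4
read '0': S4 → S5
read '0': S5 → S4
read '1': S4 → S4
read '0': S4 → S5
read '1': S5 → S0
read '0': S0 → S4
read '0': S4 → S5
read '1': S5 → S0
After 8 symbols: S0.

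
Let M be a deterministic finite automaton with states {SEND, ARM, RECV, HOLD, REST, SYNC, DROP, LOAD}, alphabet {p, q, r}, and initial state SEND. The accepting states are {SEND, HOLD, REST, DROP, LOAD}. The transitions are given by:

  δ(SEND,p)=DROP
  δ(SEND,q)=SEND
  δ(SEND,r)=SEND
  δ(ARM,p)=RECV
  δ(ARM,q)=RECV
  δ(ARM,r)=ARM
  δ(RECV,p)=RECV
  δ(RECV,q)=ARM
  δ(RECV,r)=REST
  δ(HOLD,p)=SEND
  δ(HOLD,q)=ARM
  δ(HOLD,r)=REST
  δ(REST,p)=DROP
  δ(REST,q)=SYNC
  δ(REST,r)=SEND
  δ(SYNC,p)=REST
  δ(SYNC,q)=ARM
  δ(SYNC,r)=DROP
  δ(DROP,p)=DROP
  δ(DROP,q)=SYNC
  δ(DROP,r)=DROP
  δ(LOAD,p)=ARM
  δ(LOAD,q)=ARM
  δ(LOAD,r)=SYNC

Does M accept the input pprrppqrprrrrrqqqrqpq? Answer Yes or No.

No

start at SEND
read 'p': SEND → DROP
read 'p': DROP → DROP
read 'r': DROP → DROP
read 'r': DROP → DROP
read 'p': DROP → DROP
read 'p': DROP → DROP
read 'q': DROP → SYNC
read 'r': SYNC → DROP
read 'p': DROP → DROP
read 'r': DROP → DROP
read 'r': DROP → DROP
read 'r': DROP → DROP
read 'r': DROP → DROP
read 'r': DROP → DROP
read 'q': DROP → SYNC
read 'q': SYNC → ARM
read 'q': ARM → RECV
read 'r': RECV → REST
read 'q': REST → SYNC
read 'p': SYNC → REST
read 'q': REST → SYNC
End state SYNC is not accepting.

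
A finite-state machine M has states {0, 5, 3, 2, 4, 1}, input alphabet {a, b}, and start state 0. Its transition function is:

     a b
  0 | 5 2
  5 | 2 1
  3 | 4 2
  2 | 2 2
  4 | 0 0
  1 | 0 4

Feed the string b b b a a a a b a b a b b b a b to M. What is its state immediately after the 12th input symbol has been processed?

start at 0
read 'b': 0 → 2
read 'b': 2 → 2
read 'b': 2 → 2
read 'a': 2 → 2
read 'a': 2 → 2
read 'a': 2 → 2
read 'a': 2 → 2
read 'b': 2 → 2
read 'a': 2 → 2
read 'b': 2 → 2
read 'a': 2 → 2
read 'b': 2 → 2
After 12 symbols: 2.

2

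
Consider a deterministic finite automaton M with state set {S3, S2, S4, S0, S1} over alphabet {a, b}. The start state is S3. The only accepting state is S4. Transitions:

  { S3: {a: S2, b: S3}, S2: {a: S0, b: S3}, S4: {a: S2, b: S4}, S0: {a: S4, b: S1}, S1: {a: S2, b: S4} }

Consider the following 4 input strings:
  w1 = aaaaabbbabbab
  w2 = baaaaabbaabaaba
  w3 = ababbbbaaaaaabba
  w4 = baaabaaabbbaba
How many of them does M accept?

w1:
  start at S3
  read 'a': S3 → S2
  read 'a': S2 → S0
  read 'a': S0 → S4
  read 'a': S4 → S2
  read 'a': S2 → S0
  read 'b': S0 → S1
  read 'b': S1 → S4
  read 'b': S4 → S4
  read 'a': S4 → S2
  read 'b': S2 → S3
  read 'b': S3 → S3
  read 'a': S3 → S2
  read 'b': S2 → S3
  end S3, rejected
w2:
  start at S3
  read 'b': S3 → S3
  read 'a': S3 → S2
  read 'a': S2 → S0
  read 'a': S0 → S4
  read 'a': S4 → S2
  read 'a': S2 → S0
  read 'b': S0 → S1
  read 'b': S1 → S4
  read 'a': S4 → S2
  read 'a': S2 → S0
  read 'b': S0 → S1
  read 'a': S1 → S2
  read 'a': S2 → S0
  read 'b': S0 → S1
  read 'a': S1 → S2
  end S2, rejected
w3:
  start at S3
  read 'a': S3 → S2
  read 'b': S2 → S3
  read 'a': S3 → S2
  read 'b': S2 → S3
  read 'b': S3 → S3
  read 'b': S3 → S3
  read 'b': S3 → S3
  read 'a': S3 → S2
  read 'a': S2 → S0
  read 'a': S0 → S4
  read 'a': S4 → S2
  read 'a': S2 → S0
  read 'a': S0 → S4
  read 'b': S4 → S4
  read 'b': S4 → S4
  read 'a': S4 → S2
  end S2, rejected
w4:
  start at S3
  read 'b': S3 → S3
  read 'a': S3 → S2
  read 'a': S2 → S0
  read 'a': S0 → S4
  read 'b': S4 → S4
  read 'a': S4 → S2
  read 'a': S2 → S0
  read 'a': S0 → S4
  read 'b': S4 → S4
  read 'b': S4 → S4
  read 'b': S4 → S4
  read 'a': S4 → S2
  read 'b': S2 → S3
  read 'a': S3 → S2
  end S2, rejected

0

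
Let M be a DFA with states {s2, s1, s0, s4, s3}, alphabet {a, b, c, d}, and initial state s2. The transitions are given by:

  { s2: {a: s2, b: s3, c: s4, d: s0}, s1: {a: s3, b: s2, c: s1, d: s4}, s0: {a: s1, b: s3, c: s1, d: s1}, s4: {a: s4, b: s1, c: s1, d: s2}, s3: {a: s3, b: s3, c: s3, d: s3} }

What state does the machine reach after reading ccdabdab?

s1

s2 → s4 → s1 → s4 → s4 → s1 → s4 → s4 → s1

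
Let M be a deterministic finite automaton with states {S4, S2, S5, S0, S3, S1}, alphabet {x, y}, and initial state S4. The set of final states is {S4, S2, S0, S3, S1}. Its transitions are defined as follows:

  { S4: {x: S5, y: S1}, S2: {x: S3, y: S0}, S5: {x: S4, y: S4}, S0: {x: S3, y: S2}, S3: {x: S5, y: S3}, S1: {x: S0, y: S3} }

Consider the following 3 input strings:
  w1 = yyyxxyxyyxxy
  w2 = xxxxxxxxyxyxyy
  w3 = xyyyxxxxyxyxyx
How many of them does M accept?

w1: S4 → S1 → S3 → S3 → S5 → S4 → S1 → S0 → S2 → S0 → S3 → S5 → S4  → end S4, accepted
w2: S4 → S5 → S4 → S5 → S4 → S5 → S4 → S5 → S4 → S1 → S0 → S2 → S3 → S3 → S3  → end S3, accepted
w3: S4 → S5 → S4 → S1 → S3 → S5 → S4 → S5 → S4 → S1 → S0 → S2 → S3 → S3 → S5  → end S5, rejected

2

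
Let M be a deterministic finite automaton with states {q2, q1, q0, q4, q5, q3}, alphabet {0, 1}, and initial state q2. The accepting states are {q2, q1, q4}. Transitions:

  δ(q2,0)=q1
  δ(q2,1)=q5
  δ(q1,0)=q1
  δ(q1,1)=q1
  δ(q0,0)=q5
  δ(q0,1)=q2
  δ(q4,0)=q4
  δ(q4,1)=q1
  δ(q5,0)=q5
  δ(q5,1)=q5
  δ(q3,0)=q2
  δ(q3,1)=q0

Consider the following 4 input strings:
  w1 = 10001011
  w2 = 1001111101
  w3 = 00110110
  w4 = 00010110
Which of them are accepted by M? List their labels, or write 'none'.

w1: Trace: q2 -1-> q5 -0-> q5 -0-> q5 -0-> q5 -1-> q5 -0-> q5 -1-> q5 -1-> q5  → end q5, rejected
w2: Trace: q2 -1-> q5 -0-> q5 -0-> q5 -1-> q5 -1-> q5 -1-> q5 -1-> q5 -1-> q5 -0-> q5 -1-> q5  → end q5, rejected
w3: Trace: q2 -0-> q1 -0-> q1 -1-> q1 -1-> q1 -0-> q1 -1-> q1 -1-> q1 -0-> q1  → end q1, accepted
w4: Trace: q2 -0-> q1 -0-> q1 -0-> q1 -1-> q1 -0-> q1 -1-> q1 -1-> q1 -0-> q1  → end q1, accepted

w3, w4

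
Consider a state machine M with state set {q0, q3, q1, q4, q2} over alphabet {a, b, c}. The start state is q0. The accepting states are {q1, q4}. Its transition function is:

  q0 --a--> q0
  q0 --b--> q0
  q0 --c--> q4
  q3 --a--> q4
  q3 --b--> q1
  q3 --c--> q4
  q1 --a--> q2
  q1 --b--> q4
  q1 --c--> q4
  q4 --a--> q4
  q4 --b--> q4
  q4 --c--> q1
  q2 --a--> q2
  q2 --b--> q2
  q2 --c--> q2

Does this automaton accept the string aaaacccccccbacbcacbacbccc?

Trace: q0 -a-> q0 -a-> q0 -a-> q0 -a-> q0 -c-> q4 -c-> q1 -c-> q4 -c-> q1 -c-> q4 -c-> q1 -c-> q4 -b-> q4 -a-> q4 -c-> q1 -b-> q4 -c-> q1 -a-> q2 -c-> q2 -b-> q2 -a-> q2 -c-> q2 -b-> q2 -c-> q2 -c-> q2 -c-> q2
End state q2 is not accepting.

No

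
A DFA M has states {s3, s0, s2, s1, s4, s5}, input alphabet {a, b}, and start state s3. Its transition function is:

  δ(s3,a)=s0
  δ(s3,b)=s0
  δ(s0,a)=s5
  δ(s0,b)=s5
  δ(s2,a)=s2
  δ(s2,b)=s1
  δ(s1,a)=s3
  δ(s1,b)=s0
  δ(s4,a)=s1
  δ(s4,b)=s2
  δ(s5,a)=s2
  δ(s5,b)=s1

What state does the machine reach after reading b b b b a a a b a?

s3

start at s3
read 'b': s3 → s0
read 'b': s0 → s5
read 'b': s5 → s1
read 'b': s1 → s0
read 'a': s0 → s5
read 'a': s5 → s2
read 'a': s2 → s2
read 'b': s2 → s1
read 'a': s1 → s3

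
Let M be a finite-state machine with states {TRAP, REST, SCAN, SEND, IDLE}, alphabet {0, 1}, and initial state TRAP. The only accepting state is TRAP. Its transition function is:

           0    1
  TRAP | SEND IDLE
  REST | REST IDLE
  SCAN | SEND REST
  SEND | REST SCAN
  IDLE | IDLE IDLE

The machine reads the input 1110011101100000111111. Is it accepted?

No

Trace: TRAP -1-> IDLE -1-> IDLE -1-> IDLE -0-> IDLE -0-> IDLE -1-> IDLE -1-> IDLE -1-> IDLE -0-> IDLE -1-> IDLE -1-> IDLE -0-> IDLE -0-> IDLE -0-> IDLE -0-> IDLE -0-> IDLE -1-> IDLE -1-> IDLE -1-> IDLE -1-> IDLE -1-> IDLE -1-> IDLE
End state IDLE is not accepting.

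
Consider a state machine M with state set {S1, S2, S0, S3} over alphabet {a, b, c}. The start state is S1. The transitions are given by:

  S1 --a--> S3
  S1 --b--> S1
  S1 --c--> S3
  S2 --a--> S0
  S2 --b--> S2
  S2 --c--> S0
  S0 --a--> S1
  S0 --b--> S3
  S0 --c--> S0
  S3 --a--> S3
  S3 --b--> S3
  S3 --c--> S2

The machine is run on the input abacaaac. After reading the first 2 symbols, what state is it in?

S3

Trace: S1 -a-> S3 -b-> S3
After 2 symbols: S3.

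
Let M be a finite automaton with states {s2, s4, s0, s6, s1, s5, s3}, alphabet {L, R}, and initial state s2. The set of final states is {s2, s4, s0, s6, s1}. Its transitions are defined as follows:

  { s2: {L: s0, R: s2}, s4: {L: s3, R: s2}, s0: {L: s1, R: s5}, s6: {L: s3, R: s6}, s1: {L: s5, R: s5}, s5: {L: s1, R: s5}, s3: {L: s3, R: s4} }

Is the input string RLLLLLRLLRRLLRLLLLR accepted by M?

start at s2
read 'R': s2 → s2
read 'L': s2 → s0
read 'L': s0 → s1
read 'L': s1 → s5
read 'L': s5 → s1
read 'L': s1 → s5
read 'R': s5 → s5
read 'L': s5 → s1
read 'L': s1 → s5
read 'R': s5 → s5
read 'R': s5 → s5
read 'L': s5 → s1
read 'L': s1 → s5
read 'R': s5 → s5
read 'L': s5 → s1
read 'L': s1 → s5
read 'L': s5 → s1
read 'L': s1 → s5
read 'R': s5 → s5
End state s5 is not accepting.

No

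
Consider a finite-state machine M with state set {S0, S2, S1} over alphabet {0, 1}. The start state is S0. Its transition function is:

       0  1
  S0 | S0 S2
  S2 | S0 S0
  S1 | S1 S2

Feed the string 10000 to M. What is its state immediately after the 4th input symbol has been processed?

start at S0
read '1': S0 → S2
read '0': S2 → S0
read '0': S0 → S0
read '0': S0 → S0
After 4 symbols: S0.

S0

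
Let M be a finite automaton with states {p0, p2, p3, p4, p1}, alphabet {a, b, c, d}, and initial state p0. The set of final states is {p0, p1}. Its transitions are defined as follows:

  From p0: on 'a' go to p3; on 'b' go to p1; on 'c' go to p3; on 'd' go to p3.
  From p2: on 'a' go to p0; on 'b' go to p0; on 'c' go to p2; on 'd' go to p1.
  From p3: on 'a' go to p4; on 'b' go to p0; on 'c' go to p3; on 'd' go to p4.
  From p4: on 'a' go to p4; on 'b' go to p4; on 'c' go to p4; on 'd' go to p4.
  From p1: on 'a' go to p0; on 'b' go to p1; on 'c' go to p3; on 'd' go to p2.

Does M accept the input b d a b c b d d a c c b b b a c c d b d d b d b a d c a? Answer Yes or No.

p0 → p1 → p2 → p0 → p1 → p3 → p0 → p3 → p4 → p4 → p4 → p4 → p4 → p4 → p4 → p4 → p4 → p4 → p4 → p4 → p4 → p4 → p4 → p4 → p4 → p4 → p4 → p4 → p4
End state p4 is not accepting.

No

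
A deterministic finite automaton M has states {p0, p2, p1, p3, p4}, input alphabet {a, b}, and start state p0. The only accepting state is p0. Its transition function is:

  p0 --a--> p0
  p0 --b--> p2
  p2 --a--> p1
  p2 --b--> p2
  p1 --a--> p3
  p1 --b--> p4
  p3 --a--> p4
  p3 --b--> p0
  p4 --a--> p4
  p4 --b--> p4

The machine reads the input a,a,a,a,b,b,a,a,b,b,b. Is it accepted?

No

p0 → p0 → p0 → p0 → p0 → p2 → p2 → p1 → p3 → p0 → p2 → p2
End state p2 is not accepting.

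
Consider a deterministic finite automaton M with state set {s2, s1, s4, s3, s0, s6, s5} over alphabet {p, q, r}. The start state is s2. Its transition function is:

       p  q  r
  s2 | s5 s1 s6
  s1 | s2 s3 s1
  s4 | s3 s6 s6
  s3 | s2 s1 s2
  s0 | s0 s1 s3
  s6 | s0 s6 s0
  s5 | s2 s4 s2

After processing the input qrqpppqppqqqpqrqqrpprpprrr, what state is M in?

s2 → s1 → s1 → s3 → s2 → s5 → s2 → s1 → s2 → s5 → s4 → s6 → s6 → s0 → s1 → s1 → s3 → s1 → s1 → s2 → s5 → s2 → s5 → s2 → s6 → s0 → s3

s3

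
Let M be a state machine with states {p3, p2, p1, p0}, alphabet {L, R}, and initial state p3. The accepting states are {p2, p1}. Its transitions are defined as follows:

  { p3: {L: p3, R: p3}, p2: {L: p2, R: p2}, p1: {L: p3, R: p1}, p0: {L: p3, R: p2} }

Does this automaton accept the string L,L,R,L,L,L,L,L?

No

start at p3
read 'L': p3 → p3
read 'L': p3 → p3
read 'R': p3 → p3
read 'L': p3 → p3
read 'L': p3 → p3
read 'L': p3 → p3
read 'L': p3 → p3
read 'L': p3 → p3
End state p3 is not accepting.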